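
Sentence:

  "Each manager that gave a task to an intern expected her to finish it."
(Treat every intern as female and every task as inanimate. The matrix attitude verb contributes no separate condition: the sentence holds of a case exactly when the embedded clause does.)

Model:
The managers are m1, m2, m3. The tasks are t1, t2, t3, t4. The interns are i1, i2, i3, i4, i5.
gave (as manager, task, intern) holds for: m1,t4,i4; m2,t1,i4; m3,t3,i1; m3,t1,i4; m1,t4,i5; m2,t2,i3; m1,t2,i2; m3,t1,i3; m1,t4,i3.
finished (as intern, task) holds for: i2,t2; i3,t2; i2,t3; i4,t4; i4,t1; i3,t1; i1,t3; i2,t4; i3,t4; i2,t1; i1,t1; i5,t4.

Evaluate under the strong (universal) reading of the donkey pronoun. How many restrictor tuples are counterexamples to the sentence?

0

"her" takes "an intern" as antecedent and "it" takes "a task"; both are donkey pronouns co-varying with the restrictor.
Strong reading: for every (m,t,i) with gave(m,t,i), finished(i,t).
Restrictor triples: (m1,t2,i2)→finished(i2,t2) ✓  (m1,t4,i3)→finished(i3,t4) ✓  (m1,t4,i4)→finished(i4,t4) ✓  (m1,t4,i5)→finished(i5,t4) ✓  (m2,t1,i4)→finished(i4,t1) ✓  (m2,t2,i3)→finished(i3,t2) ✓  (m3,t1,i3)→finished(i3,t1) ✓  (m3,t1,i4)→finished(i4,t1) ✓  (m3,t3,i1)→finished(i1,t3) ✓
Counterexamples (restrictor triples failing the scope): 0.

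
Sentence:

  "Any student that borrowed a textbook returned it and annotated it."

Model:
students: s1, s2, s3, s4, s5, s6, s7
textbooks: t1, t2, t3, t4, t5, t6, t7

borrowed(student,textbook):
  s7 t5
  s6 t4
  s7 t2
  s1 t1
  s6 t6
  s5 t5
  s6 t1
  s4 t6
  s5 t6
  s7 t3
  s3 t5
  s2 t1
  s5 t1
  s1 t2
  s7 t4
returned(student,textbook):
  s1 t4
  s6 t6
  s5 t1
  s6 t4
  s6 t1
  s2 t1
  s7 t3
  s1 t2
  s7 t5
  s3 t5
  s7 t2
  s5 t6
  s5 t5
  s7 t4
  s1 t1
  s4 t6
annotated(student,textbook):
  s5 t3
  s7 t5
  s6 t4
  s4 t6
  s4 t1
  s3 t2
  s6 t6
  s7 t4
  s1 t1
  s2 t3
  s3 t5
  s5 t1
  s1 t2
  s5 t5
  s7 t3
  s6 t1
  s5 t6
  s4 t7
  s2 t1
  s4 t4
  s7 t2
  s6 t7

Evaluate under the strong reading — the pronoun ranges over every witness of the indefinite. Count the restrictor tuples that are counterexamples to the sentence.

"it" takes "a textbook" as antecedent — a donkey pronoun bound across the clause boundary.
Strong reading: for every (s,t) with borrowed(s,t), returned(s,t) ∧ annotated(s,t).
Restrictor pairs: (s1,t1) ✓  (s1,t2) ✓  (s2,t1) ✓  (s3,t5) ✓  (s4,t6) ✓  (s5,t1) ✓  (s5,t5) ✓  (s5,t6) ✓  (s6,t1) ✓  (s6,t4) ✓  (s6,t6) ✓  (s7,t2) ✓  (s7,t3) ✓  (s7,t4) ✓  (s7,t5) ✓
Counterexamples (restrictor pairs failing the scope): 0.

0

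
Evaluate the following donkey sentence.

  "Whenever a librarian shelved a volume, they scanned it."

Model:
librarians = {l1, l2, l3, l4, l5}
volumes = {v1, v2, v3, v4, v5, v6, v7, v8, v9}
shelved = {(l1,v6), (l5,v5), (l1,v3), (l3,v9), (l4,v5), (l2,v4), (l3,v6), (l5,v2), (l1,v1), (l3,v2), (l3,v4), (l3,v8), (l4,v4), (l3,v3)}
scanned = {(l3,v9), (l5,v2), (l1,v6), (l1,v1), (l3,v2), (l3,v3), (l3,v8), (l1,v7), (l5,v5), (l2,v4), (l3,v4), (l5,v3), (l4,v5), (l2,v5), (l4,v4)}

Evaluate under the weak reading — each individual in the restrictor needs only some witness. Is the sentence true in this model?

True

"it" takes "a volume" as antecedent — a donkey pronoun bound across the clause boundary.
Weak reading: every librarian l with some shelved-volume has at least one shelved-volume v such that scanned(l,v).
Per librarian: l1:✓  l2:✓  l3:✓  l4:✓  l5:✓
Every librarian in the restrictor has a witness.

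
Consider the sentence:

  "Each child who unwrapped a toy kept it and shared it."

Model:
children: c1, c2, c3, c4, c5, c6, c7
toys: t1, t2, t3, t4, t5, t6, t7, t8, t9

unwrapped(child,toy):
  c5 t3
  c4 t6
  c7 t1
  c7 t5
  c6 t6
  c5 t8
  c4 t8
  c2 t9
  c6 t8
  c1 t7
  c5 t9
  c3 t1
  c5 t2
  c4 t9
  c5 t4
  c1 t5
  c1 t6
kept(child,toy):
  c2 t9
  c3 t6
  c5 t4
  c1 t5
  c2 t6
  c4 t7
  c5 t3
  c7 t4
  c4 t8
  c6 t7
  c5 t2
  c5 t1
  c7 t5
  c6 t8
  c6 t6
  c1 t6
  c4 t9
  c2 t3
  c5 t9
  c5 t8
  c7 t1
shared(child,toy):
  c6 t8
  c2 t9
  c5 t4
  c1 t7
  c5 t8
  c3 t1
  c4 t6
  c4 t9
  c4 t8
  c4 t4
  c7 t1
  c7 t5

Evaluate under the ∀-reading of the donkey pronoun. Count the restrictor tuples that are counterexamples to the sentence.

"it" takes "a toy" as antecedent — a donkey pronoun bound across the clause boundary.
Strong reading: for every (c,t) with unwrapped(c,t), kept(c,t) ∧ shared(c,t).
Restrictor pairs: (c1,t5) ✗  (c1,t6) ✗  (c1,t7) ✗  (c2,t9) ✓  (c3,t1) ✗  (c4,t6) ✗  (c4,t8) ✓  (c4,t9) ✓  (c5,t2) ✗  (c5,t3) ✗  (c5,t4) ✓  (c5,t8) ✓  (c5,t9) ✗  (c6,t6) ✗  (c6,t8) ✓  (c7,t1) ✓  (c7,t5) ✓
Counterexamples (restrictor pairs failing the scope): 9.

9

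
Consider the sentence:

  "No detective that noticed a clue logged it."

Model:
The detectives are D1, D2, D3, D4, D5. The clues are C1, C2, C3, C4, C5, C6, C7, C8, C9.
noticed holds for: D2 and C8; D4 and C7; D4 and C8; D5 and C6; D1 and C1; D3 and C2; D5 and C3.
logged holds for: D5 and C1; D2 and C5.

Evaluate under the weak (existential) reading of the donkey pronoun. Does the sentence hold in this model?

"it" takes "a clue" as antecedent — a donkey pronoun bound across the clause boundary.
Truth condition: for no (d,c) with noticed(d,c) does logged(d,c) hold.
Restrictor pairs — does the scope hold? (D1,C1):fails  (D2,C8):fails  (D3,C2):fails  (D4,C7):fails  (D4,C8):fails  (D5,C3):fails  (D5,C6):fails
Scope holds for no restrictor pair, so the sentence is true.

True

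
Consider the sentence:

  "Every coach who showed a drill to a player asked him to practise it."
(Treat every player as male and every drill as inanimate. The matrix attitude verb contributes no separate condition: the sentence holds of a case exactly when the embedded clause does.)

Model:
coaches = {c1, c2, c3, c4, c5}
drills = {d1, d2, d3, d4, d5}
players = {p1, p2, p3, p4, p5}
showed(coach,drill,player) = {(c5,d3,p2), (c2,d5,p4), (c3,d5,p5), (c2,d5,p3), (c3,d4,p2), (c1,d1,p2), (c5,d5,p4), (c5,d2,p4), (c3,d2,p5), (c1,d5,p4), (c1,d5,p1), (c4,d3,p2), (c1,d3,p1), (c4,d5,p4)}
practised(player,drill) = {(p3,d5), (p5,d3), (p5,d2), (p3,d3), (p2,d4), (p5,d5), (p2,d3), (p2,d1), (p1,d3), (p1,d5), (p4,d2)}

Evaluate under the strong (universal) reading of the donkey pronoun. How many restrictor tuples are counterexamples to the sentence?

4

"him" takes "a player" as antecedent and "it" takes "a drill"; both are donkey pronouns co-varying with the restrictor.
Strong reading: for every (c,d,p) with showed(c,d,p), practised(p,d).
Restrictor triples: (c1,d1,p2)→practised(p2,d1) ✓  (c1,d3,p1)→practised(p1,d3) ✓  (c1,d5,p1)→practised(p1,d5) ✓  (c1,d5,p4)→practised(p4,d5) ✗  (c2,d5,p3)→practised(p3,d5) ✓  (c2,d5,p4)→practised(p4,d5) ✗  (c3,d2,p5)→practised(p5,d2) ✓  (c3,d4,p2)→practised(p2,d4) ✓  (c3,d5,p5)→practised(p5,d5) ✓  (c4,d3,p2)→practised(p2,d3) ✓  (c4,d5,p4)→practised(p4,d5) ✗  (c5,d2,p4)→practised(p4,d2) ✓  (c5,d3,p2)→practised(p2,d3) ✓  (c5,d5,p4)→practised(p4,d5) ✗
Counterexamples (restrictor triples failing the scope): 4.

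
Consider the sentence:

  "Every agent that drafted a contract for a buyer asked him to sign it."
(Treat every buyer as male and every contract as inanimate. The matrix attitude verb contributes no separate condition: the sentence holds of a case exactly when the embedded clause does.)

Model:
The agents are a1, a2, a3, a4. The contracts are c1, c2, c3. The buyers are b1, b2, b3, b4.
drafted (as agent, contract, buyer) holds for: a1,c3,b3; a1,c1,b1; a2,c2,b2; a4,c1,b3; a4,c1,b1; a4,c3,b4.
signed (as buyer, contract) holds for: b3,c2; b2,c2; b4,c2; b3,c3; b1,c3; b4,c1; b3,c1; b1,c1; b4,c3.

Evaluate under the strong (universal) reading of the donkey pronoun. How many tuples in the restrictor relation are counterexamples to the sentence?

0

"him" takes "a buyer" as antecedent and "it" takes "a contract"; both are donkey pronouns co-varying with the restrictor.
Strong reading: for every (a,c,b) with drafted(a,c,b), signed(b,c).
Restrictor triples: (a1,c1,b1)→signed(b1,c1) ✓  (a1,c3,b3)→signed(b3,c3) ✓  (a2,c2,b2)→signed(b2,c2) ✓  (a4,c1,b1)→signed(b1,c1) ✓  (a4,c1,b3)→signed(b3,c1) ✓  (a4,c3,b4)→signed(b4,c3) ✓
Counterexamples (restrictor triples failing the scope): 0.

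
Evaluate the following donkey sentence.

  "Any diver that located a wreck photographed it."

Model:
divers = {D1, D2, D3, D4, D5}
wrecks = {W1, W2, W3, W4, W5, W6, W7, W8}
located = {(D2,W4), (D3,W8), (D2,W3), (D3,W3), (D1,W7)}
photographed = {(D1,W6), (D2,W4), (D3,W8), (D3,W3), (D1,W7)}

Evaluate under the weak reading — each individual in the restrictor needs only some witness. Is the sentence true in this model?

"it" takes "a wreck" as antecedent — a donkey pronoun bound across the clause boundary.
Weak reading: every diver d with some located-wreck has at least one located-wreck w such that photographed(d,w).
Per diver: D1:✓  D2:✓  D3:✓
Every diver in the restrictor has a witness.

True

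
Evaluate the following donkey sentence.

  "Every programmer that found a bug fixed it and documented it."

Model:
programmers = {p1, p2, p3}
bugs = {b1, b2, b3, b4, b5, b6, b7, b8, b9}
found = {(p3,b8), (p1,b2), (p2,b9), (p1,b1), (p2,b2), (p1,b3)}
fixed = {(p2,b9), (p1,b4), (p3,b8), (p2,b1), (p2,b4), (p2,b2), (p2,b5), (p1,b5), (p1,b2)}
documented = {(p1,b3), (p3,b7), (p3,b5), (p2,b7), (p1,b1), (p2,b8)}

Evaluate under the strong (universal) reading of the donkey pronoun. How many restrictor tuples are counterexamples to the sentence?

"it" takes "a bug" as antecedent — a donkey pronoun bound across the clause boundary.
Strong reading: for every (p,b) with found(p,b), fixed(p,b) ∧ documented(p,b).
Restrictor pairs: (p1,b1) ✗  (p1,b2) ✗  (p1,b3) ✗  (p2,b2) ✗  (p2,b9) ✗  (p3,b8) ✗
Counterexamples (restrictor pairs failing the scope): 6.

6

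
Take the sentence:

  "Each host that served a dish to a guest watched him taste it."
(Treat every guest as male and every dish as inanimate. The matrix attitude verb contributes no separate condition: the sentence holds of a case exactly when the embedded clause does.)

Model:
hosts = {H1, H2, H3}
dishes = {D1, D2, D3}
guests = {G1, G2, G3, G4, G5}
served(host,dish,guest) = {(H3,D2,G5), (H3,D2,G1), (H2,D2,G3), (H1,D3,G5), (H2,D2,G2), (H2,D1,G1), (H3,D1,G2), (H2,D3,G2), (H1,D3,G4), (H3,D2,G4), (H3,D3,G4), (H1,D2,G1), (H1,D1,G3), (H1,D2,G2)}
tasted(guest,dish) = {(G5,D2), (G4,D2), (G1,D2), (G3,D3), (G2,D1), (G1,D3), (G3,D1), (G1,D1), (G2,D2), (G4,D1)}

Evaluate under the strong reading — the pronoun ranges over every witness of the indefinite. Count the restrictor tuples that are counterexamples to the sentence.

"him" takes "a guest" as antecedent and "it" takes "a dish"; both are donkey pronouns co-varying with the restrictor.
Strong reading: for every (h,d,g) with served(h,d,g), tasted(g,d).
Restrictor triples: (H1,D1,G3)→tasted(G3,D1) ✓  (H1,D2,G1)→tasted(G1,D2) ✓  (H1,D2,G2)→tasted(G2,D2) ✓  (H1,D3,G4)→tasted(G4,D3) ✗  (H1,D3,G5)→tasted(G5,D3) ✗  (H2,D1,G1)→tasted(G1,D1) ✓  (H2,D2,G2)→tasted(G2,D2) ✓  (H2,D2,G3)→tasted(G3,D2) ✗  (H2,D3,G2)→tasted(G2,D3) ✗  (H3,D1,G2)→tasted(G2,D1) ✓  (H3,D2,G1)→tasted(G1,D2) ✓  (H3,D2,G4)→tasted(G4,D2) ✓  (H3,D2,G5)→tasted(G5,D2) ✓  (H3,D3,G4)→tasted(G4,D3) ✗
Counterexamples (restrictor triples failing the scope): 5.

5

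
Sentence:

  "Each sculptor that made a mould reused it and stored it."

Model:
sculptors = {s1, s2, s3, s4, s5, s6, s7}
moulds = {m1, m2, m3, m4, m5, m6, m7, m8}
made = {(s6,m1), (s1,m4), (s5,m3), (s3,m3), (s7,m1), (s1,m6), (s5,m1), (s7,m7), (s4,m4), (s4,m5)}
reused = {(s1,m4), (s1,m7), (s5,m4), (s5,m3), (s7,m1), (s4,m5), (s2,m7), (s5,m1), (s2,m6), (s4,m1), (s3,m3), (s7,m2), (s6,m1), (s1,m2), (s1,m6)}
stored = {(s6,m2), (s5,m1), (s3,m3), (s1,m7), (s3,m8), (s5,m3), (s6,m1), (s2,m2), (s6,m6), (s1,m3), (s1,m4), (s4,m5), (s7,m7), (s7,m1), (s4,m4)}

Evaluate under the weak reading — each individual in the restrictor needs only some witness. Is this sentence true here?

"it" takes "a mould" as antecedent — a donkey pronoun bound across the clause boundary.
Weak reading: every sculptor s with some made-mould has at least one made-mould m such that reused(s,m) ∧ stored(s,m).
Per sculptor: s1:✓  s3:✓  s4:✓  s5:✓  s6:✓  s7:✓
Every sculptor in the restrictor has a witness.

True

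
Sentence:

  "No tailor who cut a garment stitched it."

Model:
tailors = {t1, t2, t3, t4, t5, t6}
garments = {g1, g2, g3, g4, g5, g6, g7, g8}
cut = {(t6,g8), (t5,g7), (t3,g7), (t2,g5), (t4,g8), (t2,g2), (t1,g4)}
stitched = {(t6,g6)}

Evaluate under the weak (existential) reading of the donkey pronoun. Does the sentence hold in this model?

"it" takes "a garment" as antecedent — a donkey pronoun bound across the clause boundary.
Truth condition: for no (t,g) with cut(t,g) does stitched(t,g) hold.
Restrictor pairs — does the scope hold? (t1,g4):fails  (t2,g2):fails  (t2,g5):fails  (t3,g7):fails  (t4,g8):fails  (t5,g7):fails  (t6,g8):fails
Scope holds for no restrictor pair, so the sentence is true.

True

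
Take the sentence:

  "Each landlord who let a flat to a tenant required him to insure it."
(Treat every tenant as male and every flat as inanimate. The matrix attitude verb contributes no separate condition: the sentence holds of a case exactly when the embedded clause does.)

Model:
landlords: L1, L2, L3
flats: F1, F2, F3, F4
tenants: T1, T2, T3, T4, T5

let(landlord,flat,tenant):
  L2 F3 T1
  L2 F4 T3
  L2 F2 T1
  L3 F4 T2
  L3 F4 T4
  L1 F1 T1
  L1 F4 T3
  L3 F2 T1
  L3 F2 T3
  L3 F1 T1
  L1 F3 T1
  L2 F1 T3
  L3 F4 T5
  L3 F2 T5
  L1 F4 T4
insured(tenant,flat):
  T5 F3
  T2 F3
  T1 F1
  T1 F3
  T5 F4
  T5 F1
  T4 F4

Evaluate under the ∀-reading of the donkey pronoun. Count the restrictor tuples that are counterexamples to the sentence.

8

"him" takes "a tenant" as antecedent and "it" takes "a flat"; both are donkey pronouns co-varying with the restrictor.
Strong reading: for every (l,f,t) with let(l,f,t), insured(t,f).
Restrictor triples: (L1,F1,T1)→insured(T1,F1) ✓  (L1,F3,T1)→insured(T1,F3) ✓  (L1,F4,T3)→insured(T3,F4) ✗  (L1,F4,T4)→insured(T4,F4) ✓  (L2,F1,T3)→insured(T3,F1) ✗  (L2,F2,T1)→insured(T1,F2) ✗  (L2,F3,T1)→insured(T1,F3) ✓  (L2,F4,T3)→insured(T3,F4) ✗  (L3,F1,T1)→insured(T1,F1) ✓  (L3,F2,T1)→insured(T1,F2) ✗  (L3,F2,T3)→insured(T3,F2) ✗  (L3,F2,T5)→insured(T5,F2) ✗  (L3,F4,T2)→insured(T2,F4) ✗  (L3,F4,T4)→insured(T4,F4) ✓  (L3,F4,T5)→insured(T5,F4) ✓
Counterexamples (restrictor triples failing the scope): 8.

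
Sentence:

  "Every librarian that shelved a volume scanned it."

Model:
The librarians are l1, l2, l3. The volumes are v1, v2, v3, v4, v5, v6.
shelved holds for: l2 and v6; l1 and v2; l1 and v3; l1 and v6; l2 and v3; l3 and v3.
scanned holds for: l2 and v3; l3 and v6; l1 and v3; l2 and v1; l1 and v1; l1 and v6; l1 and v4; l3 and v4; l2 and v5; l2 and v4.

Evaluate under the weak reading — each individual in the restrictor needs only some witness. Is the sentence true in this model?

False

"it" takes "a volume" as antecedent — a donkey pronoun bound across the clause boundary.
Weak reading: every librarian l with some shelved-volume has at least one shelved-volume v such that scanned(l,v).
Per librarian: l1:✓  l2:✓  l3:✗
l3 has no witness among its shelved-volumes.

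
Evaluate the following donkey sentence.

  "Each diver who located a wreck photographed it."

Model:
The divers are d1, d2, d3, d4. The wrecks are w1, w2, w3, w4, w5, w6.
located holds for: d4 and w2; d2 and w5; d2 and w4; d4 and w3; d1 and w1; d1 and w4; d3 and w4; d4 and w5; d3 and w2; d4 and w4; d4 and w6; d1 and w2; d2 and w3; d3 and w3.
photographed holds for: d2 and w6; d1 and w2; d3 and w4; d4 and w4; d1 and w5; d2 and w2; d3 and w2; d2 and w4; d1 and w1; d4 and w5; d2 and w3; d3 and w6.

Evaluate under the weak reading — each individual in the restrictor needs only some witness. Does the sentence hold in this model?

"it" takes "a wreck" as antecedent — a donkey pronoun bound across the clause boundary.
Weak reading: every diver d with some located-wreck has at least one located-wreck w such that photographed(d,w).
Per diver: d1:✓  d2:✓  d3:✓  d4:✓
Every diver in the restrictor has a witness.

True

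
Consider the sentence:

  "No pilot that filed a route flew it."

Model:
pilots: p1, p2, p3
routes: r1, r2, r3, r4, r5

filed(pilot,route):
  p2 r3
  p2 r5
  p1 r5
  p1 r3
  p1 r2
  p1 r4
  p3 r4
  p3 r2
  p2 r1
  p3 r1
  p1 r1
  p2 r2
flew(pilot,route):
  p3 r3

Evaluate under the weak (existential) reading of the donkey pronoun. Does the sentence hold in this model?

"it" takes "a route" as antecedent — a donkey pronoun bound across the clause boundary.
Truth condition: for no (p,r) with filed(p,r) does flew(p,r) hold.
Restrictor pairs — does the scope hold? (p1,r1):fails  (p1,r2):fails  (p1,r3):fails  (p1,r4):fails  (p1,r5):fails  (p2,r1):fails  (p2,r2):fails  (p2,r3):fails  (p2,r5):fails  (p3,r1):fails  (p3,r2):fails  (p3,r4):fails
Scope holds for no restrictor pair, so the sentence is true.

True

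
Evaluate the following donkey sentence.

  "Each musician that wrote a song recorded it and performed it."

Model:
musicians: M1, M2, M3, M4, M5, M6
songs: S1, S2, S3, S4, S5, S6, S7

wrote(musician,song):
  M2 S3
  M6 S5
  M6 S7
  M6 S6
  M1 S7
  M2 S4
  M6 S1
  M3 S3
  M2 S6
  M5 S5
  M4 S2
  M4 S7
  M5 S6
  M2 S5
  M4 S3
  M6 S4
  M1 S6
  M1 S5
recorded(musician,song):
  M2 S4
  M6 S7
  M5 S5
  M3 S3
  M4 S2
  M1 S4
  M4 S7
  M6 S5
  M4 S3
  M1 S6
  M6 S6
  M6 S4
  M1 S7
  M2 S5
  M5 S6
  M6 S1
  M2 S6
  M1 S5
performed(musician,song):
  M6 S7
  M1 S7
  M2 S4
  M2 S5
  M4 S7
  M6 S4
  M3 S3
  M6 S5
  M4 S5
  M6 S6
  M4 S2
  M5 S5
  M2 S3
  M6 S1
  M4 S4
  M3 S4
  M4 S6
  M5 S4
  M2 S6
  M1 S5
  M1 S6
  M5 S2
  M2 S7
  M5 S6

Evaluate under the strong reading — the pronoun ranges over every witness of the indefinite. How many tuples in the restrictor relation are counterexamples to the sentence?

2

"it" takes "a song" as antecedent — a donkey pronoun bound across the clause boundary.
Strong reading: for every (m,s) with wrote(m,s), recorded(m,s) ∧ performed(m,s).
Restrictor pairs: (M1,S5) ✓  (M1,S6) ✓  (M1,S7) ✓  (M2,S3) ✗  (M2,S4) ✓  (M2,S5) ✓  (M2,S6) ✓  (M3,S3) ✓  (M4,S2) ✓  (M4,S3) ✗  (M4,S7) ✓  (M5,S5) ✓  (M5,S6) ✓  (M6,S1) ✓  (M6,S4) ✓  (M6,S5) ✓  (M6,S6) ✓  (M6,S7) ✓
Counterexamples (restrictor pairs failing the scope): 2.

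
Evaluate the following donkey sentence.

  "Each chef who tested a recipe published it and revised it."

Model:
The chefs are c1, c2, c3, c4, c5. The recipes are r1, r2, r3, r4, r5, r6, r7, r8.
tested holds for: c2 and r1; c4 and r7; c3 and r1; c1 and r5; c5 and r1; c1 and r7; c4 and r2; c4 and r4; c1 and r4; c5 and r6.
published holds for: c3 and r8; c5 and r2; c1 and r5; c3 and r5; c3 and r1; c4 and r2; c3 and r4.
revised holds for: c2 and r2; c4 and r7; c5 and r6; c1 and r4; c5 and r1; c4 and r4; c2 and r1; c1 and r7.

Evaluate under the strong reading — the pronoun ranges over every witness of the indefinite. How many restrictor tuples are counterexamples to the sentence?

"it" takes "a recipe" as antecedent — a donkey pronoun bound across the clause boundary.
Strong reading: for every (c,r) with tested(c,r), published(c,r) ∧ revised(c,r).
Restrictor pairs: (c1,r4) ✗  (c1,r5) ✗  (c1,r7) ✗  (c2,r1) ✗  (c3,r1) ✗  (c4,r2) ✗  (c4,r4) ✗  (c4,r7) ✗  (c5,r1) ✗  (c5,r6) ✗
Counterexamples (restrictor pairs failing the scope): 10.

10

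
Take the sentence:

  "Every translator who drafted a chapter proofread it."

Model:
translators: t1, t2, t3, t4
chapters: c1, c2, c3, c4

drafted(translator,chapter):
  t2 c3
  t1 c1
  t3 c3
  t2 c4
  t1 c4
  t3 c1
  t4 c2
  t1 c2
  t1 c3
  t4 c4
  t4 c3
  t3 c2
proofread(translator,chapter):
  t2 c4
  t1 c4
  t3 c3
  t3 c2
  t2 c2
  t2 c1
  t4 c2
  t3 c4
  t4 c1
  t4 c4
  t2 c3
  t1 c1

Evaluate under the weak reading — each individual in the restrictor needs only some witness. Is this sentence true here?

True

"it" takes "a chapter" as antecedent — a donkey pronoun bound across the clause boundary.
Weak reading: every translator t with some drafted-chapter has at least one drafted-chapter c such that proofread(t,c).
Per translator: t1:✓  t2:✓  t3:✓  t4:✓
Every translator in the restrictor has a witness.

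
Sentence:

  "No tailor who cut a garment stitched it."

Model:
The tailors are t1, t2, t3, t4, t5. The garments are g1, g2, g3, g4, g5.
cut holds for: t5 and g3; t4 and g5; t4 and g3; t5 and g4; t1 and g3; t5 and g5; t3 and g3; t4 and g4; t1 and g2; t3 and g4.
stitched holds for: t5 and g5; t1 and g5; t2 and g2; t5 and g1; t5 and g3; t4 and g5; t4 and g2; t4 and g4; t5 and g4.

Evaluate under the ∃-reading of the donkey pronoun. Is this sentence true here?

"it" takes "a garment" as antecedent — a donkey pronoun bound across the clause boundary.
Truth condition: for no (t,g) with cut(t,g) does stitched(t,g) hold.
Restrictor pairs — does the scope hold? (t1,g2):fails  (t1,g3):fails  (t3,g3):fails  (t3,g4):fails  (t4,g3):fails  (t4,g4):holds  (t4,g5):holds  (t5,g3):holds  (t5,g4):holds  (t5,g5):holds
Scope holds for 5 pair(s), so the sentence is false.

False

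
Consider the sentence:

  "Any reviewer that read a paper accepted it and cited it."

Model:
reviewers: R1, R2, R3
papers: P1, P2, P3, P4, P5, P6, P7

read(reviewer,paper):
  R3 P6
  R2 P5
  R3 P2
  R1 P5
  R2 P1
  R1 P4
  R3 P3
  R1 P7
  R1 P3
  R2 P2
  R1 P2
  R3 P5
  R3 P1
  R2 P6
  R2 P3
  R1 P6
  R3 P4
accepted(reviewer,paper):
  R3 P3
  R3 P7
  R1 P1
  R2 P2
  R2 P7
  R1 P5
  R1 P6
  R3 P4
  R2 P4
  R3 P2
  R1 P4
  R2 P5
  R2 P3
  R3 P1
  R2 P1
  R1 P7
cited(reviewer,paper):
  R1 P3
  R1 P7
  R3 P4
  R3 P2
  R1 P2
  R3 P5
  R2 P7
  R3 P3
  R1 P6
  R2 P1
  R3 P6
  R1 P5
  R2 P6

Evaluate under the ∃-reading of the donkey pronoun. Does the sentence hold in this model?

True

"it" takes "a paper" as antecedent — a donkey pronoun bound across the clause boundary.
Weak reading: every reviewer r with some read-paper has at least one read-paper p such that accepted(r,p) ∧ cited(r,p).
Per reviewer: R1:✓  R2:✓  R3:✓
Every reviewer in the restrictor has a witness.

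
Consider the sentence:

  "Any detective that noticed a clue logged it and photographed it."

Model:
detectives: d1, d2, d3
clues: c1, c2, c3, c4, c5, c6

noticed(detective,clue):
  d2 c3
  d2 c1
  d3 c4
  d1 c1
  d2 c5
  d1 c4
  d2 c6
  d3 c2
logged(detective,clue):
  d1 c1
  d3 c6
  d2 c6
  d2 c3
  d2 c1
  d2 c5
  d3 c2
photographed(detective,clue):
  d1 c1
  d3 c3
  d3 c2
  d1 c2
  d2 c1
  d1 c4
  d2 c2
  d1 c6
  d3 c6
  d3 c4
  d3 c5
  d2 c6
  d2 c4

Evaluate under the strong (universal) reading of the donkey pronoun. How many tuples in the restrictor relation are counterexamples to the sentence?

"it" takes "a clue" as antecedent — a donkey pronoun bound across the clause boundary.
Strong reading: for every (d,c) with noticed(d,c), logged(d,c) ∧ photographed(d,c).
Restrictor pairs: (d1,c1) ✓  (d1,c4) ✗  (d2,c1) ✓  (d2,c3) ✗  (d2,c5) ✗  (d2,c6) ✓  (d3,c2) ✓  (d3,c4) ✗
Counterexamples (restrictor pairs failing the scope): 4.

4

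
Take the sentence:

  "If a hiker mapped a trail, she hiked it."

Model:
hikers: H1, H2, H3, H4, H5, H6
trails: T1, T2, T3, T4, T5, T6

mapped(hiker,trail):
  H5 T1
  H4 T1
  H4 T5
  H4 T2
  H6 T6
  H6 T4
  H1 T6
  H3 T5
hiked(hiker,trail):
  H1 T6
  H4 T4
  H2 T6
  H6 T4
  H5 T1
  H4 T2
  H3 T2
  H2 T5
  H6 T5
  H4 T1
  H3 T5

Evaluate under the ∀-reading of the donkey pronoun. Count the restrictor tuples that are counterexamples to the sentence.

2

"it" takes "a trail" as antecedent — a donkey pronoun bound across the clause boundary.
Strong reading: for every (h,t) with mapped(h,t), hiked(h,t).
Restrictor pairs: (H1,T6) ✓  (H3,T5) ✓  (H4,T1) ✓  (H4,T2) ✓  (H4,T5) ✗  (H5,T1) ✓  (H6,T4) ✓  (H6,T6) ✗
Counterexamples (restrictor pairs failing the scope): 2.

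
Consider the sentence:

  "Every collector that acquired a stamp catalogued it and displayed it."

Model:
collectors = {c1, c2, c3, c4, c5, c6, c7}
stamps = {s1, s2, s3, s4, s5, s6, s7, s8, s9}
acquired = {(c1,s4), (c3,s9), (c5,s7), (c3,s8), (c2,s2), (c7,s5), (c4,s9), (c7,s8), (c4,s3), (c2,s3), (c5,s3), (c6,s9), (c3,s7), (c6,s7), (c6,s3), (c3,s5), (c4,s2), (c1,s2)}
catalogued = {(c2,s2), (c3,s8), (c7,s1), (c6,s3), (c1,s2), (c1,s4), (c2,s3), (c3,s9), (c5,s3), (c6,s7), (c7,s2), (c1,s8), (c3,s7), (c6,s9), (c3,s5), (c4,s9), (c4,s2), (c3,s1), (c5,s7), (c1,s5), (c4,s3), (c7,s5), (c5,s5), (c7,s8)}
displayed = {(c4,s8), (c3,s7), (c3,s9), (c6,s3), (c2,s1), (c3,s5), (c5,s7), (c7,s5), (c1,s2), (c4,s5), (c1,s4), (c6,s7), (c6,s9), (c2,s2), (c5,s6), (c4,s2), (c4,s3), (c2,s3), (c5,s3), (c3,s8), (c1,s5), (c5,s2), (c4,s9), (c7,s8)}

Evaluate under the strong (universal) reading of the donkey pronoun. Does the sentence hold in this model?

True

"it" takes "a stamp" as antecedent — a donkey pronoun bound across the clause boundary.
Strong reading: for every (c,s) with acquired(c,s), catalogued(c,s) ∧ displayed(c,s).
Restrictor pairs: (c1,s2) ✓  (c1,s4) ✓  (c2,s2) ✓  (c2,s3) ✓  (c3,s5) ✓  (c3,s7) ✓  (c3,s8) ✓  (c3,s9) ✓  (c4,s2) ✓  (c4,s3) ✓  (c4,s9) ✓  (c5,s3) ✓  (c5,s7) ✓  (c6,s3) ✓  (c6,s7) ✓  (c6,s9) ✓  (c7,s5) ✓  (c7,s8) ✓
Every restrictor pair satisfies the scope.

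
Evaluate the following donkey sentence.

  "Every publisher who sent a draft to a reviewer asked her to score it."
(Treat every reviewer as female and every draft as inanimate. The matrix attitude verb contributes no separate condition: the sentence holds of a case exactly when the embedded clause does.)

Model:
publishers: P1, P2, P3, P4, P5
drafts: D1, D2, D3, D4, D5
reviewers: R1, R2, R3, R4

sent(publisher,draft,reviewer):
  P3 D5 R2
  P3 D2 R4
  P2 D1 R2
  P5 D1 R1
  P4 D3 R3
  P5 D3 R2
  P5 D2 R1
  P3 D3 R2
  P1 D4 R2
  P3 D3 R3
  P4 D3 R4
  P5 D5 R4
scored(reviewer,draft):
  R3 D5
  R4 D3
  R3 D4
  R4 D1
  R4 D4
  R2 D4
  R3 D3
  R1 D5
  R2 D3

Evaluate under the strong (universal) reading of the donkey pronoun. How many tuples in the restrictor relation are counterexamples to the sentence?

"her" takes "a reviewer" as antecedent and "it" takes "a draft"; both are donkey pronouns co-varying with the restrictor.
Strong reading: for every (p,d,r) with sent(p,d,r), scored(r,d).
Restrictor triples: (P1,D4,R2)→scored(R2,D4) ✓  (P2,D1,R2)→scored(R2,D1) ✗  (P3,D2,R4)→scored(R4,D2) ✗  (P3,D3,R2)→scored(R2,D3) ✓  (P3,D3,R3)→scored(R3,D3) ✓  (P3,D5,R2)→scored(R2,D5) ✗  (P4,D3,R3)→scored(R3,D3) ✓  (P4,D3,R4)→scored(R4,D3) ✓  (P5,D1,R1)→scored(R1,D1) ✗  (P5,D2,R1)→scored(R1,D2) ✗  (P5,D3,R2)→scored(R2,D3) ✓  (P5,D5,R4)→scored(R4,D5) ✗
Counterexamples (restrictor triples failing the scope): 6.

6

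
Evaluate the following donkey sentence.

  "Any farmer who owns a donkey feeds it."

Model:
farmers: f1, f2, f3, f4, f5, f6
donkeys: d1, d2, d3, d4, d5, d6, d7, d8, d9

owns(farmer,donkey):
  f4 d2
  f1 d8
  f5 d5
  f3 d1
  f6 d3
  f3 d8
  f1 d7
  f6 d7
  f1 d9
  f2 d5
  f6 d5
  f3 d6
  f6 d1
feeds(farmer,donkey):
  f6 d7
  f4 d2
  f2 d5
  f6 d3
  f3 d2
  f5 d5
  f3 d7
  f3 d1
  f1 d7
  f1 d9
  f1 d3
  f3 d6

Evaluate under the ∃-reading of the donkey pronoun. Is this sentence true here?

True

"it" takes "a donkey" as antecedent — a donkey pronoun bound across the clause boundary.
Weak reading: every farmer f with some owns-donkey has at least one owns-donkey d such that feeds(f,d).
Per farmer: f1:✓  f2:✓  f3:✓  f4:✓  f5:✓  f6:✓
Every farmer in the restrictor has a witness.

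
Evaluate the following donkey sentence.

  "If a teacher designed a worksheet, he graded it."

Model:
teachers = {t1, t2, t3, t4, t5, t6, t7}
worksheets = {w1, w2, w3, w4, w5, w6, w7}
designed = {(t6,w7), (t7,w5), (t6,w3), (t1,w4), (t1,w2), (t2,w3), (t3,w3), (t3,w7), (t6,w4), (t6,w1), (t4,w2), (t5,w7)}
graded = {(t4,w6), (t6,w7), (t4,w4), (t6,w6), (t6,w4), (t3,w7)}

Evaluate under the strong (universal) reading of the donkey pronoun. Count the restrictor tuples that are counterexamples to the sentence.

9

"it" takes "a worksheet" as antecedent — a donkey pronoun bound across the clause boundary.
Strong reading: for every (t,w) with designed(t,w), graded(t,w).
Restrictor pairs: (t1,w2) ✗  (t1,w4) ✗  (t2,w3) ✗  (t3,w3) ✗  (t3,w7) ✓  (t4,w2) ✗  (t5,w7) ✗  (t6,w1) ✗  (t6,w3) ✗  (t6,w4) ✓  (t6,w7) ✓  (t7,w5) ✗
Counterexamples (restrictor pairs failing the scope): 9.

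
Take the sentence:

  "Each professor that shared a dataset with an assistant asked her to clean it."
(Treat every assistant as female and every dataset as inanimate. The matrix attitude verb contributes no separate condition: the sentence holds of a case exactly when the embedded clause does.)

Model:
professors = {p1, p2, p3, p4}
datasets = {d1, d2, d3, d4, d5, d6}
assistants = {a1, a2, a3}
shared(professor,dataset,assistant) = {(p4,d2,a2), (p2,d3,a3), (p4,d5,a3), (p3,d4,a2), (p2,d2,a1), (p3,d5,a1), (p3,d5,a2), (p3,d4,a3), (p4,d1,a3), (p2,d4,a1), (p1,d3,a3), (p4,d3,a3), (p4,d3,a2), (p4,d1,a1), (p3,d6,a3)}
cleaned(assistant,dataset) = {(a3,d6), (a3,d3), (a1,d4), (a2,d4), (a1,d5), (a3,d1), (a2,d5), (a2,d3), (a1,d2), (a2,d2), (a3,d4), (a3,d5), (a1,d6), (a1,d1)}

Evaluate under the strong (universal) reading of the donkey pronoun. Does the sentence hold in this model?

True

"her" takes "an assistant" as antecedent and "it" takes "a dataset"; both are donkey pronouns co-varying with the restrictor.
Strong reading: for every (p,d,a) with shared(p,d,a), cleaned(a,d).
Restrictor triples: (p1,d3,a3)→cleaned(a3,d3) ✓  (p2,d2,a1)→cleaned(a1,d2) ✓  (p2,d3,a3)→cleaned(a3,d3) ✓  (p2,d4,a1)→cleaned(a1,d4) ✓  (p3,d4,a2)→cleaned(a2,d4) ✓  (p3,d4,a3)→cleaned(a3,d4) ✓  (p3,d5,a1)→cleaned(a1,d5) ✓  (p3,d5,a2)→cleaned(a2,d5) ✓  (p3,d6,a3)→cleaned(a3,d6) ✓  (p4,d1,a1)→cleaned(a1,d1) ✓  (p4,d1,a3)→cleaned(a3,d1) ✓  (p4,d2,a2)→cleaned(a2,d2) ✓  (p4,d3,a2)→cleaned(a2,d3) ✓  (p4,d3,a3)→cleaned(a3,d3) ✓  (p4,d5,a3)→cleaned(a3,d5) ✓
Every restrictor triple satisfies the scope.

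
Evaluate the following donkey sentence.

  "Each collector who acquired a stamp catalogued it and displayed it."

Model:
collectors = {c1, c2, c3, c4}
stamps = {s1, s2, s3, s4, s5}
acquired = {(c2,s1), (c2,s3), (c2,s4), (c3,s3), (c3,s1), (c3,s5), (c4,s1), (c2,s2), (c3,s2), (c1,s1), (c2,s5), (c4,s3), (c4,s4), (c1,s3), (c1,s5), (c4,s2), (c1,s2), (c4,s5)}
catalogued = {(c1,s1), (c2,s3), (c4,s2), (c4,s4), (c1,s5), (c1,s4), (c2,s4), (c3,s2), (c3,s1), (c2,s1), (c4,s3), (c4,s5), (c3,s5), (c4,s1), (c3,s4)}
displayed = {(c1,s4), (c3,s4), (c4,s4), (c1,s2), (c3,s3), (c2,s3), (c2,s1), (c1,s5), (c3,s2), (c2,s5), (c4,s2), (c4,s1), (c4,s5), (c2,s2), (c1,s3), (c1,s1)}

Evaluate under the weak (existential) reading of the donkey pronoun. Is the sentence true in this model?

True

"it" takes "a stamp" as antecedent — a donkey pronoun bound across the clause boundary.
Weak reading: every collector c with some acquired-stamp has at least one acquired-stamp s such that catalogued(c,s) ∧ displayed(c,s).
Per collector: c1:✓  c2:✓  c3:✓  c4:✓
Every collector in the restrictor has a witness.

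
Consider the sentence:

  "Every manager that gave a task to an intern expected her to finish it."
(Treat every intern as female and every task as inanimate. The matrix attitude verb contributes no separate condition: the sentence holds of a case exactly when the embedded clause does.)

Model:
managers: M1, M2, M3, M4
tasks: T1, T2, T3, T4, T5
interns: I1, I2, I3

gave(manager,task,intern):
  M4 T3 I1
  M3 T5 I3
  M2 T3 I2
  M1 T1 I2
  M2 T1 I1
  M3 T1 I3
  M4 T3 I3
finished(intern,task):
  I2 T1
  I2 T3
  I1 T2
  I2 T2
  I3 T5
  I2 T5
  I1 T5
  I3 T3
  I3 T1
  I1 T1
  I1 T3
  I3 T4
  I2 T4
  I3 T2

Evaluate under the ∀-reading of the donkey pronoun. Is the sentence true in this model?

True

"her" takes "an intern" as antecedent and "it" takes "a task"; both are donkey pronouns co-varying with the restrictor.
Strong reading: for every (m,t,i) with gave(m,t,i), finished(i,t).
Restrictor triples: (M1,T1,I2)→finished(I2,T1) ✓  (M2,T1,I1)→finished(I1,T1) ✓  (M2,T3,I2)→finished(I2,T3) ✓  (M3,T1,I3)→finished(I3,T1) ✓  (M3,T5,I3)→finished(I3,T5) ✓  (M4,T3,I1)→finished(I1,T3) ✓  (M4,T3,I3)→finished(I3,T3) ✓
Every restrictor triple satisfies the scope.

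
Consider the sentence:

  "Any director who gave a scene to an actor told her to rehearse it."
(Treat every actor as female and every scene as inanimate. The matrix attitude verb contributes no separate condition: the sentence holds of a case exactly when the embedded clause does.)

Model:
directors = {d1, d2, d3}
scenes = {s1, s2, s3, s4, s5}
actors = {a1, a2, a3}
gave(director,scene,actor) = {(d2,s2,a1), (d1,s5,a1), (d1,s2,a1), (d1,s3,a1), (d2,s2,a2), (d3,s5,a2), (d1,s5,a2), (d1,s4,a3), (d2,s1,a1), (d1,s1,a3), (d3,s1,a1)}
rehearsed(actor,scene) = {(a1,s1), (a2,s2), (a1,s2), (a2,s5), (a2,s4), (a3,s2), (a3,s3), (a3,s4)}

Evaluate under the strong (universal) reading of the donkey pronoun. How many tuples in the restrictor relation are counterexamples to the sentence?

"her" takes "an actor" as antecedent and "it" takes "a scene"; both are donkey pronouns co-varying with the restrictor.
Strong reading: for every (d,s,a) with gave(d,s,a), rehearsed(a,s).
Restrictor triples: (d1,s1,a3)→rehearsed(a3,s1) ✗  (d1,s2,a1)→rehearsed(a1,s2) ✓  (d1,s3,a1)→rehearsed(a1,s3) ✗  (d1,s4,a3)→rehearsed(a3,s4) ✓  (d1,s5,a1)→rehearsed(a1,s5) ✗  (d1,s5,a2)→rehearsed(a2,s5) ✓  (d2,s1,a1)→rehearsed(a1,s1) ✓  (d2,s2,a1)→rehearsed(a1,s2) ✓  (d2,s2,a2)→rehearsed(a2,s2) ✓  (d3,s1,a1)→rehearsed(a1,s1) ✓  (d3,s5,a2)→rehearsed(a2,s5) ✓
Counterexamples (restrictor triples failing the scope): 3.

3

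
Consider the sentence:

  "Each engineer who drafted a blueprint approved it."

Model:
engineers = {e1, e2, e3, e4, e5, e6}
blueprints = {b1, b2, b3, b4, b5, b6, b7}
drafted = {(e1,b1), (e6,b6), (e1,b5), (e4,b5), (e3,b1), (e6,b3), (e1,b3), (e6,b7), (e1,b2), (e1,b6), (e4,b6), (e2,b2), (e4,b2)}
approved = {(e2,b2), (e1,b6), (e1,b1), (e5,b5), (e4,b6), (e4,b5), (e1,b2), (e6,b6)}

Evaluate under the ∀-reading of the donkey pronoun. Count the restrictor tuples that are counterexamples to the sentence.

6

"it" takes "a blueprint" as antecedent — a donkey pronoun bound across the clause boundary.
Strong reading: for every (e,b) with drafted(e,b), approved(e,b).
Restrictor pairs: (e1,b1) ✓  (e1,b2) ✓  (e1,b3) ✗  (e1,b5) ✗  (e1,b6) ✓  (e2,b2) ✓  (e3,b1) ✗  (e4,b2) ✗  (e4,b5) ✓  (e4,b6) ✓  (e6,b3) ✗  (e6,b6) ✓  (e6,b7) ✗
Counterexamples (restrictor pairs failing the scope): 6.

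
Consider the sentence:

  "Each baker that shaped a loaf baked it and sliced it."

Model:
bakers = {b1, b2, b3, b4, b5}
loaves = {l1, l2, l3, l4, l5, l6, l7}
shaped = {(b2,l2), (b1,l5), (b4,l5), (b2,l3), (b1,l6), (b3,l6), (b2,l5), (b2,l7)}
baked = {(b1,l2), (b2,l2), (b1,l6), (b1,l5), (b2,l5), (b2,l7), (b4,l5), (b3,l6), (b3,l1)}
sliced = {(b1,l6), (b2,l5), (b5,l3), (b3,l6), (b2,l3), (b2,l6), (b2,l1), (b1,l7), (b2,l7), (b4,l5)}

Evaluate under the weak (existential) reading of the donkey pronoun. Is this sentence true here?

True

"it" takes "a loaf" as antecedent — a donkey pronoun bound across the clause boundary.
Weak reading: every baker b with some shaped-loaf has at least one shaped-loaf l such that baked(b,l) ∧ sliced(b,l).
Per baker: b1:✓  b2:✓  b3:✓  b4:✓
Every baker in the restrictor has a witness.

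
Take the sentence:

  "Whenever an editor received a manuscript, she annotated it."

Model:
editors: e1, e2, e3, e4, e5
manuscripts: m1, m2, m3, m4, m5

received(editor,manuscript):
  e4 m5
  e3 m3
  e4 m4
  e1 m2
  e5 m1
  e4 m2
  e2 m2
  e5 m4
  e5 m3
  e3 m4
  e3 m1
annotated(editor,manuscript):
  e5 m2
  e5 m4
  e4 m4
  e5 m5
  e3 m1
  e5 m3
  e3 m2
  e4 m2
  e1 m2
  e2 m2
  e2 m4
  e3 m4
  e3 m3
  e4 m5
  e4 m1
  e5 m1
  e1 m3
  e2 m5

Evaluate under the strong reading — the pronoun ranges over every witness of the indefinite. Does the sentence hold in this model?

True

"it" takes "a manuscript" as antecedent — a donkey pronoun bound across the clause boundary.
Strong reading: for every (e,m) with received(e,m), annotated(e,m).
Restrictor pairs: (e1,m2) ✓  (e2,m2) ✓  (e3,m1) ✓  (e3,m3) ✓  (e3,m4) ✓  (e4,m2) ✓  (e4,m4) ✓  (e4,m5) ✓  (e5,m1) ✓  (e5,m3) ✓  (e5,m4) ✓
Every restrictor pair satisfies the scope.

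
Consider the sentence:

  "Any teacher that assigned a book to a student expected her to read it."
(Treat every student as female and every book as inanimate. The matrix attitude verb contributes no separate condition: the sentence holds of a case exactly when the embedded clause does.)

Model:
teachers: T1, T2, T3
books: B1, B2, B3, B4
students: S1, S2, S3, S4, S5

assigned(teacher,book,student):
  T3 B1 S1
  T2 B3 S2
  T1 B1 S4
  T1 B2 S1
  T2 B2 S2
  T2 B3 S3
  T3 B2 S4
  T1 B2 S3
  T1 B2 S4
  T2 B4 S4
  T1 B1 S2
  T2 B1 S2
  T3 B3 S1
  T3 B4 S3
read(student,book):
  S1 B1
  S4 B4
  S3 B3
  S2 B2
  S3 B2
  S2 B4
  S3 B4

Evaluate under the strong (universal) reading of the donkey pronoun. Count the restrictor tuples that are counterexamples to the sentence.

"her" takes "a student" as antecedent and "it" takes "a book"; both are donkey pronouns co-varying with the restrictor.
Strong reading: for every (t,b,s) with assigned(t,b,s), read(s,b).
Restrictor triples: (T1,B1,S2)→read(S2,B1) ✗  (T1,B1,S4)→read(S4,B1) ✗  (T1,B2,S1)→read(S1,B2) ✗  (T1,B2,S3)→read(S3,B2) ✓  (T1,B2,S4)→read(S4,B2) ✗  (T2,B1,S2)→read(S2,B1) ✗  (T2,B2,S2)→read(S2,B2) ✓  (T2,B3,S2)→read(S2,B3) ✗  (T2,B3,S3)→read(S3,B3) ✓  (T2,B4,S4)→read(S4,B4) ✓  (T3,B1,S1)→read(S1,B1) ✓  (T3,B2,S4)→read(S4,B2) ✗  (T3,B3,S1)→read(S1,B3) ✗  (T3,B4,S3)→read(S3,B4) ✓
Counterexamples (restrictor triples failing the scope): 8.

8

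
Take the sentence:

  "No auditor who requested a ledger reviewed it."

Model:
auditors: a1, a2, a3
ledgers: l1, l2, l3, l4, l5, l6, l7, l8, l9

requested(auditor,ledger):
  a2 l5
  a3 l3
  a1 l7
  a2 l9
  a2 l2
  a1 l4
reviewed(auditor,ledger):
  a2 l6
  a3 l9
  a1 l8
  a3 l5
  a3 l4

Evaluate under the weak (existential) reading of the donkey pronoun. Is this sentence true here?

"it" takes "a ledger" as antecedent — a donkey pronoun bound across the clause boundary.
Truth condition: for no (a,l) with requested(a,l) does reviewed(a,l) hold.
Restrictor pairs — does the scope hold? (a1,l4):fails  (a1,l7):fails  (a2,l2):fails  (a2,l5):fails  (a2,l9):fails  (a3,l3):fails
Scope holds for no restrictor pair, so the sentence is true.

True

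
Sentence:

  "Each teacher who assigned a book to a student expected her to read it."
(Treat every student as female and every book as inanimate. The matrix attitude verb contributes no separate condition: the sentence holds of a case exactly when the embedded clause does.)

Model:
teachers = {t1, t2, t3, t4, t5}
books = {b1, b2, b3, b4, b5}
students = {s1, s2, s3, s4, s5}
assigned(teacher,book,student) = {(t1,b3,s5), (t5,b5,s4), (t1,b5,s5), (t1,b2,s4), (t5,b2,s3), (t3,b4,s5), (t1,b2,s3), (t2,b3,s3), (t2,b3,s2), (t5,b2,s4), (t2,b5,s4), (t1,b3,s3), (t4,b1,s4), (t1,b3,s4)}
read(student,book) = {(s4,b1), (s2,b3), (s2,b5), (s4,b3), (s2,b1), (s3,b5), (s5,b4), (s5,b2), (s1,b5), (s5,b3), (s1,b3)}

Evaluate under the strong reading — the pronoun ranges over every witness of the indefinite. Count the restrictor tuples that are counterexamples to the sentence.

9

"her" takes "a student" as antecedent and "it" takes "a book"; both are donkey pronouns co-varying with the restrictor.
Strong reading: for every (t,b,s) with assigned(t,b,s), read(s,b).
Restrictor triples: (t1,b2,s3)→read(s3,b2) ✗  (t1,b2,s4)→read(s4,b2) ✗  (t1,b3,s3)→read(s3,b3) ✗  (t1,b3,s4)→read(s4,b3) ✓  (t1,b3,s5)→read(s5,b3) ✓  (t1,b5,s5)→read(s5,b5) ✗  (t2,b3,s2)→read(s2,b3) ✓  (t2,b3,s3)→read(s3,b3) ✗  (t2,b5,s4)→read(s4,b5) ✗  (t3,b4,s5)→read(s5,b4) ✓  (t4,b1,s4)→read(s4,b1) ✓  (t5,b2,s3)→read(s3,b2) ✗  (t5,b2,s4)→read(s4,b2) ✗  (t5,b5,s4)→read(s4,b5) ✗
Counterexamples (restrictor triples failing the scope): 9.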